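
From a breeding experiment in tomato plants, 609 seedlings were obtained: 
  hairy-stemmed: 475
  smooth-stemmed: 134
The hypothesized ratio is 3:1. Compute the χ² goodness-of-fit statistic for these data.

2.917

Total ratio parts = 4. Expected numbers out of 609:
  hairy-stemmed: 609 × 3/4 = 456.75
  smooth-stemmed: 609 × 1/4 = 152.25
χ² = Σ (O − E)² / E
  hairy-stemmed: (475 − 456.75)² / 456.75 = 0.7292
  smooth-stemmed: (134 − 152.25)² / 152.25 = 2.1876
χ² = 0.7292 + 2.1876 = 2.9168 ≈ 2.917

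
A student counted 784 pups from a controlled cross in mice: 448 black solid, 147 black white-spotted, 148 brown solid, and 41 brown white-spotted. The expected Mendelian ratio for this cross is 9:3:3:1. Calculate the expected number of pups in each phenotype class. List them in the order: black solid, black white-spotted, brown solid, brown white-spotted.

Expected counts for N = 784 under a 9:3:3:1 ratio (total parts = 16):
  black solid: 784 × 9/16 = 441
  black white-spotted: 784 × 3/16 = 147
  brown solid: 784 × 3/16 = 147
  brown white-spotted: 784 × 1/16 = 49

441, 147, 147, 49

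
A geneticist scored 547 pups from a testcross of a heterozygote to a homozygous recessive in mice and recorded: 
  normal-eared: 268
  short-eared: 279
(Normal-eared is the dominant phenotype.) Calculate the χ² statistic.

0.221

A testcross of a heterozygote (Aa × aa) gives a 1:1 phenotypic ratio.
Expected counts for N = 547 under a 1:1 ratio (total parts = 2):
  normal-eared: 547 × 1/2 = 273.5
  short-eared: 547 × 1/2 = 273.5
χ² = Σ (O − E)² / E
  normal-eared: (268 − 273.5)² / 273.5 = 0.1106
  short-eared: (279 − 273.5)² / 273.5 = 0.1106
χ² = 0.1106 + 0.1106 = 0.2212 ≈ 0.221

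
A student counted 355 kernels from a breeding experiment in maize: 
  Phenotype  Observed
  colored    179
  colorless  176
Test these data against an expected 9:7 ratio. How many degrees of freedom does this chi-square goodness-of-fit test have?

A goodness-of-fit test with 2 phenotype classes has df = 2 − 1 = 1.

1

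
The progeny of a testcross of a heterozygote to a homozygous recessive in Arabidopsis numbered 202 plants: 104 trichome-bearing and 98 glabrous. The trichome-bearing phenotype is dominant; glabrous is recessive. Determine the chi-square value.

A testcross of a heterozygote (Aa × aa) gives a 1:1 phenotypic ratio.
Under the 1:1 hypothesis (Σ ratio = 2, N = 202):
  trichome-bearing: 202 × 1/2 = 101
  glabrous: 202 × 1/2 = 101
χ² = Σ (O − E)² / E
  trichome-bearing: (104 − 101)² / 101 = 0.0891
  glabrous: (98 − 101)² / 101 = 0.0891
χ² = 0.0891 + 0.0891 = 0.1782 ≈ 0.178

0.178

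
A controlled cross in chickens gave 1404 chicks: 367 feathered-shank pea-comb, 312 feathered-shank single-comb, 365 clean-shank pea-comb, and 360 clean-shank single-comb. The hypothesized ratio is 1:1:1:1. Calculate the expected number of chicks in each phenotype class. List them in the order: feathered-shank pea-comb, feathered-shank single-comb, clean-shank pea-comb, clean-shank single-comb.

351, 351, 351, 351

Expected counts for N = 1404 under a 1:1:1:1 ratio (total parts = 4):
  feathered-shank pea-comb: 1404 × 1/4 = 351
  feathered-shank single-comb: 1404 × 1/4 = 351
  clean-shank pea-comb: 1404 × 1/4 = 351
  clean-shank single-comb: 1404 × 1/4 = 351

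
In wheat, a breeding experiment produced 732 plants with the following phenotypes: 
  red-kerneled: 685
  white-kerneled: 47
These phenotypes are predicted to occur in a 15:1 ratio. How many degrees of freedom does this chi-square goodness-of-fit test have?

A goodness-of-fit test with 2 phenotype classes has df = 2 − 1 = 1.

1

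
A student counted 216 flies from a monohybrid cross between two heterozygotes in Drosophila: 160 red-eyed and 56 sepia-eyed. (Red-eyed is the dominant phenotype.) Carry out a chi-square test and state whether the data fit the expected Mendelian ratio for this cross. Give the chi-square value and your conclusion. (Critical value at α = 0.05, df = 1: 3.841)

0.099; consistent

For a monohybrid cross between heterozygotes with complete dominance, the expected phenotypic ratio is 3:1.
Total ratio parts = 4. Expected numbers out of 216:
  red-eyed: 216 × 3/4 = 162
  sepia-eyed: 216 × 1/4 = 54
χ² = Σ (O − E)² / E
  red-eyed: (160 − 162)² / 162 = 0.0247
  sepia-eyed: (56 − 54)² / 54 = 0.0741
χ² = 0.0247 + 0.0741 = 0.0988 ≈ 0.099
Degrees of freedom = 2 − 1 = 1; critical value at α = 0.05 is 3.841.
Since 0.099 < 3.841, we fail to reject the null hypothesis — the data are consistent with the 3:1 ratio.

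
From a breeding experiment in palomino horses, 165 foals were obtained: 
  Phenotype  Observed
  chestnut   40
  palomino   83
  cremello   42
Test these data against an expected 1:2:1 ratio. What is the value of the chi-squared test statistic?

Expected counts for N = 165 under a 1:2:1 ratio (total parts = 4):
  chestnut: 165 × 1/4 = 41.25
  palomino: 165 × 2/4 = 82.5
  cremello: 165 × 1/4 = 41.25
χ² = Σ (O − E)² / E
  chestnut: (40 − 41.25)² / 41.25 = 0.0379
  palomino: (83 − 82.5)² / 82.5 = 0.0030
  cremello: (42 − 41.25)² / 41.25 = 0.0136
χ² = 0.0379 + 0.0030 + 0.0136 = 0.0545 ≈ 0.055

0.055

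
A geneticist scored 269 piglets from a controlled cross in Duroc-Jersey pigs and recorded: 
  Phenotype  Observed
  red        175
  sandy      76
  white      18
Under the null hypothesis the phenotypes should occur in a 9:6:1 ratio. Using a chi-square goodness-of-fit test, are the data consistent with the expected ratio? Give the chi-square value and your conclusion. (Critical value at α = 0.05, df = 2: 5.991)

9.926; not consistent

Under the 9:6:1 hypothesis (Σ ratio = 16, N = 269):
  red: 269 × 9/16 = 151.3125
  sandy: 269 × 6/16 = 100.875
  white: 269 × 1/16 = 16.8125
χ² = Σ (O − E)² / E
  red: (175 − 151.3125)² / 151.3125 = 3.7082
  sandy: (76 − 100.875)² / 100.875 = 6.1340
  white: (18 − 16.8125)² / 16.8125 = 0.0839
χ² = 3.7082 + 6.1340 + 0.0839 = 9.9261 ≈ 9.926
Degrees of freedom = 3 − 1 = 2; critical value at α = 0.05 is 5.991.
Since 9.926 > 5.991, we reject the null hypothesis — the data do not fit the 9:6:1 ratio.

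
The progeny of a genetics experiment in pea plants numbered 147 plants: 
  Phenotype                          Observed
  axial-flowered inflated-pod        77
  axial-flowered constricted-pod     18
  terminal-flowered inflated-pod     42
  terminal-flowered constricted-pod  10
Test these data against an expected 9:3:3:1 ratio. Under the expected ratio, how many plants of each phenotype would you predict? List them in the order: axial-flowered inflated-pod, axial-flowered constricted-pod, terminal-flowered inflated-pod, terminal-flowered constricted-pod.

82.6875, 27.5625, 27.5625, 9.1875

The 9:3:3:1 ratio has 16 parts, so with N = 147 the expected counts are:
  axial-flowered inflated-pod: 147 × 9/16 = 82.6875
  axial-flowered constricted-pod: 147 × 3/16 = 27.5625
  terminal-flowered inflated-pod: 147 × 3/16 = 27.5625
  terminal-flowered constricted-pod: 147 × 1/16 = 9.1875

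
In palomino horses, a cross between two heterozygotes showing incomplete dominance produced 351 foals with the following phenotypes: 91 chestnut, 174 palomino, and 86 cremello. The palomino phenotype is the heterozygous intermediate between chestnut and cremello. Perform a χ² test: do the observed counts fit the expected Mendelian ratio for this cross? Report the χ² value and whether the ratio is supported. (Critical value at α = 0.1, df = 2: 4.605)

With incomplete dominance, a heterozygote × heterozygote cross gives a 1:2:1 phenotypic ratio.
The 1:2:1 ratio has 4 parts, so with N = 351 the expected counts are:
  chestnut: 351 × 1/4 = 87.75
  palomino: 351 × 2/4 = 175.5
  cremello: 351 × 1/4 = 87.75
χ² = Σ (O − E)² / E
  chestnut: (91 − 87.75)² / 87.75 = 0.1204
  palomino: (174 − 175.5)² / 175.5 = 0.0128
  cremello: (86 − 87.75)² / 87.75 = 0.0349
χ² = 0.1204 + 0.0128 + 0.0349 = 0.1681 ≈ 0.168
Degrees of freedom = 3 − 1 = 2; critical value at α = 0.1 is 4.605.
Since 0.168 < 4.605, we fail to reject the null hypothesis — the data are consistent with the 1:2:1 ratio.

0.168; consistent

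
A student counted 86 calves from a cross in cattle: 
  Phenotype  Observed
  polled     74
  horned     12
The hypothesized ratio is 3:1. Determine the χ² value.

5.597

Expected counts for N = 86 under a 3:1 ratio (total parts = 4):
  polled: 86 × 3/4 = 64.5
  horned: 86 × 1/4 = 21.5
χ² = Σ (O − E)² / E
  polled: (74 − 64.5)² / 64.5 = 1.3992
  horned: (12 − 21.5)² / 21.5 = 4.1977
χ² = 1.3992 + 4.1977 = 5.5969 ≈ 5.597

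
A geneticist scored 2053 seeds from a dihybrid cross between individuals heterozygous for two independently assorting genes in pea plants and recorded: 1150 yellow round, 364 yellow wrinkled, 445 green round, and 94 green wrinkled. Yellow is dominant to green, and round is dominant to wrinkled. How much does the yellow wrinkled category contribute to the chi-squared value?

A dihybrid F₂ with independent assortment and complete dominance at both loci gives a 9:3:3:1 phenotypic ratio.
Total ratio parts = 16. Expected numbers out of 2053:
  yellow round: 2053 × 9/16 = 1154.8125
  yellow wrinkled: 2053 × 3/16 = 384.9375
  green round: 2053 × 3/16 = 384.9375
  green wrinkled: 2053 × 1/16 = 128.3125
Contribution of yellow wrinkled: (364 − 384.9375)² / 384.9375 = 1.1388

1.139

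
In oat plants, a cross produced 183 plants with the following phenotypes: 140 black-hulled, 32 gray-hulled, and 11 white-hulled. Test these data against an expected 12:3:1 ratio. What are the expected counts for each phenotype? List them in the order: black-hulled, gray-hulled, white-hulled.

137.25, 34.3125, 11.4375

The 12:3:1 ratio has 16 parts, so with N = 183 the expected counts are:
  black-hulled: 183 × 12/16 = 137.25
  gray-hulled: 183 × 3/16 = 34.3125
  white-hulled: 183 × 1/16 = 11.4375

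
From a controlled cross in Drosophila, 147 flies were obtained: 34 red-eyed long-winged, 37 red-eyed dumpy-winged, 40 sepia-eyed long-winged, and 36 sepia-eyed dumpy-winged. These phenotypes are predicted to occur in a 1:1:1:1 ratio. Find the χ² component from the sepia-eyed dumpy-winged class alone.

0.015

Total ratio parts = 4. Expected numbers out of 147:
  red-eyed long-winged: 147 × 1/4 = 36.75
  red-eyed dumpy-winged: 147 × 1/4 = 36.75
  sepia-eyed long-winged: 147 × 1/4 = 36.75
  sepia-eyed dumpy-winged: 147 × 1/4 = 36.75
Contribution of sepia-eyed dumpy-winged: (36 − 36.75)² / 36.75 = 0.0153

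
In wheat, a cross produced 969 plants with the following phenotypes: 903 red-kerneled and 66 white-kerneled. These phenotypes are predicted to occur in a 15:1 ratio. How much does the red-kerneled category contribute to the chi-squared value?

Expected counts for N = 969 under a 15:1 ratio (total parts = 16):
  red-kerneled: 969 × 15/16 = 908.4375
  white-kerneled: 969 × 1/16 = 60.5625
Contribution of red-kerneled: (903 − 908.4375)² / 908.4375 = 0.0325

0.033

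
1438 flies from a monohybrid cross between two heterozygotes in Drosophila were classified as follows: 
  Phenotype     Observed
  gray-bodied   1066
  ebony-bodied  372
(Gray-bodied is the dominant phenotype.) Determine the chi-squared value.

For a monohybrid cross between heterozygotes with complete dominance, the expected phenotypic ratio is 3:1.
The 3:1 ratio has 4 parts, so with N = 1438 the expected counts are:
  gray-bodied: 1438 × 3/4 = 1078.5
  ebony-bodied: 1438 × 1/4 = 359.5
χ² = Σ (O − E)² / E
  gray-bodied: (1066 − 1078.5)² / 1078.5 = 0.1449
  ebony-bodied: (372 − 359.5)² / 359.5 = 0.4346
χ² = 0.1449 + 0.4346 = 0.5795 ≈ 0.580

0.580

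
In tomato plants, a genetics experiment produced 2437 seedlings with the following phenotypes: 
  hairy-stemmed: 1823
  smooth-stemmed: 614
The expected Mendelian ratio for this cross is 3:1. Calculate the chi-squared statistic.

Under the 3:1 hypothesis (Σ ratio = 4, N = 2437):
  hairy-stemmed: 2437 × 3/4 = 1827.75
  smooth-stemmed: 2437 × 1/4 = 609.25
χ² = Σ (O − E)² / E
  hairy-stemmed: (1823 − 1827.75)² / 1827.75 = 0.0123
  smooth-stemmed: (614 − 609.25)² / 609.25 = 0.0370
χ² = 0.0123 + 0.0370 = 0.0493 ≈ 0.049

0.049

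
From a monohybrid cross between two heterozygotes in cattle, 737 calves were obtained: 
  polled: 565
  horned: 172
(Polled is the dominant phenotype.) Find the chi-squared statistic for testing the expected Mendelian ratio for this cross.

For a monohybrid cross between heterozygotes with complete dominance, the expected phenotypic ratio is 3:1.
The 3:1 ratio has 4 parts, so with N = 737 the expected counts are:
  polled: 737 × 3/4 = 552.75
  horned: 737 × 1/4 = 184.25
χ² = Σ (O − E)² / E
  polled: (565 − 552.75)² / 552.75 = 0.2715
  horned: (172 − 184.25)² / 184.25 = 0.8145
χ² = 0.2715 + 0.8145 = 1.086

1.086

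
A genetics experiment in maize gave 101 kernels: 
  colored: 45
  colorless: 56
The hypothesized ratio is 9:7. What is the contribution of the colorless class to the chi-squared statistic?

3.158

Expected counts for N = 101 under a 9:7 ratio (total parts = 16):
  colored: 101 × 9/16 = 56.8125
  colorless: 101 × 7/16 = 44.1875
Contribution of colorless: (56 − 44.1875)² / 44.1875 = 3.1578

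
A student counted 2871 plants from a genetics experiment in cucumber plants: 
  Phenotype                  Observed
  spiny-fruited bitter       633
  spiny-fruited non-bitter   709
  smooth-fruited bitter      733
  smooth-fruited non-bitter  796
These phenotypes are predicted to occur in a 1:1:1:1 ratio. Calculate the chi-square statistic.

Total ratio parts = 4. Expected numbers out of 2871:
  spiny-fruited bitter: 2871 × 1/4 = 717.75
  spiny-fruited non-bitter: 2871 × 1/4 = 717.75
  smooth-fruited bitter: 2871 × 1/4 = 717.75
  smooth-fruited non-bitter: 2871 × 1/4 = 717.75
χ² = Σ (O − E)² / E
  spiny-fruited bitter: (633 − 717.75)² / 717.75 = 10.0071
  spiny-fruited non-bitter: (709 − 717.75)² / 717.75 = 0.1067
  smooth-fruited bitter: (733 − 717.75)² / 717.75 = 0.3240
  smooth-fruited non-bitter: (796 − 717.75)² / 717.75 = 8.5309
χ² = 10.0071 + 0.1067 + 0.3240 + 8.5309 = 18.9687 ≈ 18.969

18.969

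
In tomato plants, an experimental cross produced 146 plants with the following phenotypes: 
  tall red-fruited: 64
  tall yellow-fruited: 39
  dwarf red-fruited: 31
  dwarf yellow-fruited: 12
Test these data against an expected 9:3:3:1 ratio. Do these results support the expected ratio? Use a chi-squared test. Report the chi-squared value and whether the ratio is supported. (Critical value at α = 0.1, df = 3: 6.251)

Total ratio parts = 16. Expected numbers out of 146:
  tall red-fruited: 146 × 9/16 = 82.125
  tall yellow-fruited: 146 × 3/16 = 27.375
  dwarf red-fruited: 146 × 3/16 = 27.375
  dwarf yellow-fruited: 146 × 1/16 = 9.125
χ² = Σ (O − E)² / E
  tall red-fruited: (64 − 82.125)² / 82.125 = 4.0002
  tall yellow-fruited: (39 − 27.375)² / 27.375 = 4.9366
  dwarf red-fruited: (31 − 27.375)² / 27.375 = 0.4800
  dwarf yellow-fruited: (12 − 9.125)² / 9.125 = 0.9058
χ² = 4.0002 + 4.9366 + 0.4800 + 0.9058 = 10.3226 ≈ 10.323
Degrees of freedom = 4 − 1 = 3; critical value at α = 0.1 is 6.251.
Since 10.323 > 6.251, we reject the null hypothesis — the data do not fit the 9:3:3:1 ratio.

10.323; not consistent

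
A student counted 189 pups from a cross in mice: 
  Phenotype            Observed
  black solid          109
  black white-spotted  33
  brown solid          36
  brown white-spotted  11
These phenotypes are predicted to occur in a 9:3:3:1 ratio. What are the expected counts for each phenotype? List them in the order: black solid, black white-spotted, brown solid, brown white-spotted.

Total ratio parts = 16. Expected numbers out of 189:
  black solid: 189 × 9/16 = 106.3125
  black white-spotted: 189 × 3/16 = 35.4375
  brown solid: 189 × 3/16 = 35.4375
  brown white-spotted: 189 × 1/16 = 11.8125

106.3125, 35.4375, 35.4375, 11.8125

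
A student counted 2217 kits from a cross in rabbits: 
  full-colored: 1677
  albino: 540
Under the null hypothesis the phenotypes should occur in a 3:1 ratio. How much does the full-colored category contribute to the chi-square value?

Expected counts for N = 2217 under a 3:1 ratio (total parts = 4):
  full-colored: 2217 × 3/4 = 1662.75
  albino: 2217 × 1/4 = 554.25
Contribution of full-colored: (1677 − 1662.75)² / 1662.75 = 0.1221

0.122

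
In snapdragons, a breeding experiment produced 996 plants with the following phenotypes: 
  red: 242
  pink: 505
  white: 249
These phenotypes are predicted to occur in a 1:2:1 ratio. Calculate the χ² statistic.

0.295

Expected counts for N = 996 under a 1:2:1 ratio (total parts = 4):
  red: 996 × 1/4 = 249
  pink: 996 × 2/4 = 498
  white: 996 × 1/4 = 249
χ² = Σ (O − E)² / E
  red: (242 − 249)² / 249 = 0.1968
  pink: (505 − 498)² / 498 = 0.0984
  white: (249 − 249)² / 249 = 0.0000
χ² = 0.1968 + 0.0984 + 0.0000 = 0.2952 ≈ 0.295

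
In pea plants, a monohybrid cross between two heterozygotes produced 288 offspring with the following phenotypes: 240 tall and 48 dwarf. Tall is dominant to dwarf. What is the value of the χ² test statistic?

10.667

For a monohybrid cross between heterozygotes with complete dominance, the expected phenotypic ratio is 3:1.
Total ratio parts = 4. Expected numbers out of 288:
  tall: 288 × 3/4 = 216
  dwarf: 288 × 1/4 = 72
χ² = Σ (O − E)² / E
  tall: (240 − 216)² / 216 = 2.6667
  dwarf: (48 − 72)² / 72 = 8.0000
χ² = 2.6667 + 8.0000 = 10.6667 ≈ 10.667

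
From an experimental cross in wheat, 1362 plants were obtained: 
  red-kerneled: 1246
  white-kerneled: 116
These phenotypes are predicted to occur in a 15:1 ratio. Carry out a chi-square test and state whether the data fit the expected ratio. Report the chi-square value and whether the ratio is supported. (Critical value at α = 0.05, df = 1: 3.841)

Expected counts for N = 1362 under a 15:1 ratio (total parts = 16):
  red-kerneled: 1362 × 15/16 = 1276.875
  white-kerneled: 1362 × 1/16 = 85.125
χ² = Σ (O − E)² / E
  red-kerneled: (1246 − 1276.875)² / 1276.875 = 0.7466
  white-kerneled: (116 − 85.125)² / 85.125 = 11.1984
χ² = 0.7466 + 11.1984 = 11.945
Degrees of freedom = 2 − 1 = 1; critical value at α = 0.05 is 3.841.
Since 11.945 > 3.841, we reject the null hypothesis — the data do not fit the 15:1 ratio.

11.945; not consistent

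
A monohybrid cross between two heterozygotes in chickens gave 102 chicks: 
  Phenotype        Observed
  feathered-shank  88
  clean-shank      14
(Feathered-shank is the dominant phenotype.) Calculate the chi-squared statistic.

6.915

For a monohybrid cross between heterozygotes with complete dominance, the expected phenotypic ratio is 3:1.
Expected counts for N = 102 under a 3:1 ratio (total parts = 4):
  feathered-shank: 102 × 3/4 = 76.5
  clean-shank: 102 × 1/4 = 25.5
χ² = Σ (O − E)² / E
  feathered-shank: (88 − 76.5)² / 76.5 = 1.7288
  clean-shank: (14 − 25.5)² / 25.5 = 5.1863
χ² = 1.7288 + 5.1863 = 6.9151 ≈ 6.915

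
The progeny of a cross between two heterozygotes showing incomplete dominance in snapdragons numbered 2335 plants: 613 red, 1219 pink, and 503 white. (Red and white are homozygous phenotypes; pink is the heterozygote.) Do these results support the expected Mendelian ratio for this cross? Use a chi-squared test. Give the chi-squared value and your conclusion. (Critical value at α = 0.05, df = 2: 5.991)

With incomplete dominance, a heterozygote × heterozygote cross gives a 1:2:1 phenotypic ratio.
Expected counts for N = 2335 under a 1:2:1 ratio (total parts = 4):
  red: 2335 × 1/4 = 583.75
  pink: 2335 × 2/4 = 1167.5
  white: 2335 × 1/4 = 583.75
χ² = Σ (O − E)² / E
  red: (613 − 583.75)² / 583.75 = 1.4656
  pink: (1219 − 1167.5)² / 1167.5 = 2.2717
  white: (503 − 583.75)² / 583.75 = 11.1701
χ² = 1.4656 + 2.2717 + 11.1701 = 14.9074 ≈ 14.907
Degrees of freedom = 3 − 1 = 2; critical value at α = 0.05 is 5.991.
Since 14.907 > 5.991, we reject the null hypothesis — the data do not fit the 1:2:1 ratio.

14.907; not consistent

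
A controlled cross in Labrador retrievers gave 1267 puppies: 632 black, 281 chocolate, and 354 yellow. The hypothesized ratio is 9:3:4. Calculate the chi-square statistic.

21.458

The 9:3:4 ratio has 16 parts, so with N = 1267 the expected counts are:
  black: 1267 × 9/16 = 712.6875
  chocolate: 1267 × 3/16 = 237.5625
  yellow: 1267 × 4/16 = 316.75
χ² = Σ (O − E)² / E
  black: (632 − 712.6875)² / 712.6875 = 9.1351
  chocolate: (281 − 237.5625)² / 237.5625 = 7.9424
  yellow: (354 − 316.75)² / 316.75 = 4.3806
χ² = 9.1351 + 7.9424 + 4.3806 = 21.4581 ≈ 21.458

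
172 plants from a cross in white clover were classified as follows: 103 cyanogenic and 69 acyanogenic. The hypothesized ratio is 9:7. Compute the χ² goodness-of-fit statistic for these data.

0.923

The 9:7 ratio has 16 parts, so with N = 172 the expected counts are:
  cyanogenic: 172 × 9/16 = 96.75
  acyanogenic: 172 × 7/16 = 75.25
χ² = Σ (O − E)² / E
  cyanogenic: (103 − 96.75)² / 96.75 = 0.4037
  acyanogenic: (69 − 75.25)² / 75.25 = 0.5191
χ² = 0.4037 + 0.5191 = 0.9228 ≈ 0.923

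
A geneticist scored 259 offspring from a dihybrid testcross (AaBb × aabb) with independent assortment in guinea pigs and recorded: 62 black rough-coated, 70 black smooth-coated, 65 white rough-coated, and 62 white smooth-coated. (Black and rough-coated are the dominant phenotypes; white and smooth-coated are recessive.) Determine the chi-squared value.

A dihybrid testcross with independent assortment gives a 1:1:1:1 ratio.
Under the 1:1:1:1 hypothesis (Σ ratio = 4, N = 259):
  black rough-coated: 259 × 1/4 = 64.75
  black smooth-coated: 259 × 1/4 = 64.75
  white rough-coated: 259 × 1/4 = 64.75
  white smooth-coated: 259 × 1/4 = 64.75
χ² = Σ (O − E)² / E
  black rough-coated: (62 − 64.75)² / 64.75 = 0.1168
  black smooth-coated: (70 − 64.75)² / 64.75 = 0.4257
  white rough-coated: (65 − 64.75)² / 64.75 = 0.0010
  white smooth-coated: (62 − 64.75)² / 64.75 = 0.1168
χ² = 0.1168 + 0.4257 + 0.0010 + 0.1168 = 0.6603 ≈ 0.660

0.660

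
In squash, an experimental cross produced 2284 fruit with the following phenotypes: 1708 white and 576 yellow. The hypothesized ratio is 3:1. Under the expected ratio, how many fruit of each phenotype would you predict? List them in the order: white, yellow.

1713, 571

Expected counts for N = 2284 under a 3:1 ratio (total parts = 4):
  white: 2284 × 3/4 = 1713
  yellow: 2284 × 1/4 = 571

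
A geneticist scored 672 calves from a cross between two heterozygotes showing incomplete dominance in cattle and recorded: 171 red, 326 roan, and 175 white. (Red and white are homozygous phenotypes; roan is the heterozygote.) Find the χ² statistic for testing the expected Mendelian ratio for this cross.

0.643

With incomplete dominance, a heterozygote × heterozygote cross gives a 1:2:1 phenotypic ratio.
Expected counts for N = 672 under a 1:2:1 ratio (total parts = 4):
  red: 672 × 1/4 = 168
  roan: 672 × 2/4 = 336
  white: 672 × 1/4 = 168
χ² = Σ (O − E)² / E
  red: (171 − 168)² / 168 = 0.0536
  roan: (326 − 336)² / 336 = 0.2976
  white: (175 − 168)² / 168 = 0.2917
χ² = 0.0536 + 0.2976 + 0.2917 = 0.6429 ≈ 0.643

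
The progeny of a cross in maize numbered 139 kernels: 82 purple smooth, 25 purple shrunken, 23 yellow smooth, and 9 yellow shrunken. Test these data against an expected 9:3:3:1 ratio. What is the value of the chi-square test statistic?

The 9:3:3:1 ratio has 16 parts, so with N = 139 the expected counts are:
  purple smooth: 139 × 9/16 = 78.1875
  purple shrunken: 139 × 3/16 = 26.0625
  yellow smooth: 139 × 3/16 = 26.0625
  yellow shrunken: 139 × 1/16 = 8.6875
χ² = Σ (O − E)² / E
  purple smooth: (82 − 78.1875)² / 78.1875 = 0.1859
  purple shrunken: (25 − 26.0625)² / 26.0625 = 0.0433
  yellow smooth: (23 − 26.0625)² / 26.0625 = 0.3599
  yellow shrunken: (9 − 8.6875)² / 8.6875 = 0.0112
χ² = 0.1859 + 0.0433 + 0.3599 + 0.0112 = 0.6003 ≈ 0.600

0.600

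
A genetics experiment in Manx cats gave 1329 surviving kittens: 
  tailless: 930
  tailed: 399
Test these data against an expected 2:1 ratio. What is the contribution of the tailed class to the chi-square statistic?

4.370

Expected counts for N = 1329 under a 2:1 ratio (total parts = 3):
  tailless: 1329 × 2/3 = 886
  tailed: 1329 × 1/3 = 443
Contribution of tailed: (399 − 443)² / 443 = 4.3702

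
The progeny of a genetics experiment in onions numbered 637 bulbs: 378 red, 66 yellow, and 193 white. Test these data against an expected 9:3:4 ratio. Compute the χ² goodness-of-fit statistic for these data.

The 9:3:4 ratio has 16 parts, so with N = 637 the expected counts are:
  red: 637 × 9/16 = 358.3125
  yellow: 637 × 3/16 = 119.4375
  white: 637 × 4/16 = 159.25
χ² = Σ (O − E)² / E
  red: (378 − 358.3125)² / 358.3125 = 1.0817
  yellow: (66 − 119.4375)² / 119.4375 = 23.9085
  white: (193 − 159.25)² / 159.25 = 7.1527
χ² = 1.0817 + 23.9085 + 7.1527 = 32.1429 ≈ 32.143

32.143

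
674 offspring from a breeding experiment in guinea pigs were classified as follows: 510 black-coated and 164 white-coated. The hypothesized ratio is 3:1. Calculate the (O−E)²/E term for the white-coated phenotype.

0.120

Expected counts for N = 674 under a 3:1 ratio (total parts = 4):
  black-coated: 674 × 3/4 = 505.5
  white-coated: 674 × 1/4 = 168.5
Contribution of white-coated: (164 − 168.5)² / 168.5 = 0.1202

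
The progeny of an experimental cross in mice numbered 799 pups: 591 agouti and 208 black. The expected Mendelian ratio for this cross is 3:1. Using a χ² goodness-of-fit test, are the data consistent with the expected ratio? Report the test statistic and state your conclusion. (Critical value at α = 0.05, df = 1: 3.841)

0.454; consistent

Total ratio parts = 4. Expected numbers out of 799:
  agouti: 799 × 3/4 = 599.25
  black: 799 × 1/4 = 199.75
χ² = Σ (O − E)² / E
  agouti: (591 − 599.25)² / 599.25 = 0.1136
  black: (208 − 199.75)² / 199.75 = 0.3407
χ² = 0.1136 + 0.3407 = 0.4543 ≈ 0.454
Degrees of freedom = 2 − 1 = 1; critical value at α = 0.05 is 3.841.
Since 0.454 < 3.841, we fail to reject the null hypothesis — the data are consistent with the 3:1 ratio.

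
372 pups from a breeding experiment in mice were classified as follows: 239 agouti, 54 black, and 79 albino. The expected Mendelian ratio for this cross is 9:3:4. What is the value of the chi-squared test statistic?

9.894

Expected counts for N = 372 under a 9:3:4 ratio (total parts = 16):
  agouti: 372 × 9/16 = 209.25
  black: 372 × 3/16 = 69.75
  albino: 372 × 4/16 = 93
χ² = Σ (O − E)² / E
  agouti: (239 − 209.25)² / 209.25 = 4.2297
  black: (54 − 69.75)² / 69.75 = 3.5565
  albino: (79 − 93)² / 93 = 2.1075
χ² = 4.2297 + 3.5565 + 2.1075 = 9.8937 ≈ 9.894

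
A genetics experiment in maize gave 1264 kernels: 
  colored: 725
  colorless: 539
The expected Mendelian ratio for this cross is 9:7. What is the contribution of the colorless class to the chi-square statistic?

0.354

Under the 9:7 hypothesis (Σ ratio = 16, N = 1264):
  colored: 1264 × 9/16 = 711
  colorless: 1264 × 7/16 = 553
Contribution of colorless: (539 − 553)² / 553 = 0.3544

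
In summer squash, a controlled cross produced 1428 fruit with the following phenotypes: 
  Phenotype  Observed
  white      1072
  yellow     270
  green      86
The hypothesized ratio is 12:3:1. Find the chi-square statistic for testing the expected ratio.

Total ratio parts = 16. Expected numbers out of 1428:
  white: 1428 × 12/16 = 1071
  yellow: 1428 × 3/16 = 267.75
  green: 1428 × 1/16 = 89.25
χ² = Σ (O − E)² / E
  white: (1072 − 1071)² / 1071 = 0.0009
  yellow: (270 − 267.75)² / 267.75 = 0.0189
  green: (86 − 89.25)² / 89.25 = 0.1183
χ² = 0.0009 + 0.0189 + 0.1183 = 0.1381 ≈ 0.138

0.138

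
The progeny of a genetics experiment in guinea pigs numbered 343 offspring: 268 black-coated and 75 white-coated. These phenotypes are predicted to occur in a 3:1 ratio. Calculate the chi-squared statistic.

Expected counts for N = 343 under a 3:1 ratio (total parts = 4):
  black-coated: 343 × 3/4 = 257.25
  white-coated: 343 × 1/4 = 85.75
χ² = Σ (O − E)² / E
  black-coated: (268 − 257.25)² / 257.25 = 0.4492
  white-coated: (75 − 85.75)² / 85.75 = 1.3477
χ² = 0.4492 + 1.3477 = 1.7969 ≈ 1.797

1.797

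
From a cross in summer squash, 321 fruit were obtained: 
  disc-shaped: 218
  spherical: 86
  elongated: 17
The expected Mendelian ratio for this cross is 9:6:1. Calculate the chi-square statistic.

Total ratio parts = 16. Expected numbers out of 321:
  disc-shaped: 321 × 9/16 = 180.5625
  spherical: 321 × 6/16 = 120.375
  elongated: 321 × 1/16 = 20.0625
χ² = Σ (O − E)² / E
  disc-shaped: (218 − 180.5625)² / 180.5625 = 7.7622
  spherical: (86 − 120.375)² / 120.375 = 9.8163
  elongated: (17 − 20.0625)² / 20.0625 = 0.4675
χ² = 7.7622 + 9.8163 + 0.4675 = 18.046

18.046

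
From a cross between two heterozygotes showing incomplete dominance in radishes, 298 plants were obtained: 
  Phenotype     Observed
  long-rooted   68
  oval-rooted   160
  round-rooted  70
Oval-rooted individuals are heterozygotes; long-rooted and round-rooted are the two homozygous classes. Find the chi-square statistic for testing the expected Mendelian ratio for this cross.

With incomplete dominance, a heterozygote × heterozygote cross gives a 1:2:1 phenotypic ratio.
Total ratio parts = 4. Expected numbers out of 298:
  long-rooted: 298 × 1/4 = 74.5
  oval-rooted: 298 × 2/4 = 149
  round-rooted: 298 × 1/4 = 74.5
χ² = Σ (O − E)² / E
  long-rooted: (68 − 74.5)² / 74.5 = 0.5671
  oval-rooted: (160 − 149)² / 149 = 0.8121
  round-rooted: (70 − 74.5)² / 74.5 = 0.2718
χ² = 0.5671 + 0.8121 + 0.2718 = 1.651

1.651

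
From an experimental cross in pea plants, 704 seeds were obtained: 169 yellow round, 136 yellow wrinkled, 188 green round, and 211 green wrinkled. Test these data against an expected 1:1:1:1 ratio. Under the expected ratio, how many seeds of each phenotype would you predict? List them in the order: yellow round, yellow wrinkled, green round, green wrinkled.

Under the 1:1:1:1 hypothesis (Σ ratio = 4, N = 704):
  yellow round: 704 × 1/4 = 176
  yellow wrinkled: 704 × 1/4 = 176
  green round: 704 × 1/4 = 176
  green wrinkled: 704 × 1/4 = 176

176, 176, 176, 176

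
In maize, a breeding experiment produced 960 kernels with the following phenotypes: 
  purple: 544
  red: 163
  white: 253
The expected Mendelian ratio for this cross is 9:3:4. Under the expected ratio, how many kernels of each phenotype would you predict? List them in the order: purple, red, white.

540, 180, 240

Total ratio parts = 16. Expected numbers out of 960:
  purple: 960 × 9/16 = 540
  red: 960 × 3/16 = 180
  white: 960 × 4/16 = 240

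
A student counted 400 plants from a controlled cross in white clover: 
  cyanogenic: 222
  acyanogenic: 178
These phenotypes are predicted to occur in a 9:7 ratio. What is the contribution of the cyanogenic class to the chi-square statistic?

Total ratio parts = 16. Expected numbers out of 400:
  cyanogenic: 400 × 9/16 = 225
  acyanogenic: 400 × 7/16 = 175
Contribution of cyanogenic: (222 − 225)² / 225 = 0.0400

0.040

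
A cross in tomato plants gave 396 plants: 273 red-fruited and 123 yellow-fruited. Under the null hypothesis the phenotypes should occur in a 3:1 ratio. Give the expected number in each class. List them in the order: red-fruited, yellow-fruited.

297, 99

Total ratio parts = 4. Expected numbers out of 396:
  red-fruited: 396 × 3/4 = 297
  yellow-fruited: 396 × 1/4 = 99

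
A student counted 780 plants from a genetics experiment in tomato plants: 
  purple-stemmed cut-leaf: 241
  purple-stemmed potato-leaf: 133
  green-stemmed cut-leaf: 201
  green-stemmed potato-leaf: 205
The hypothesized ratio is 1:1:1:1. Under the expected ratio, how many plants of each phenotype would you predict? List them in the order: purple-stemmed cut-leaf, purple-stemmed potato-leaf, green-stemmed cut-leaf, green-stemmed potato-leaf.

The 1:1:1:1 ratio has 4 parts, so with N = 780 the expected counts are:
  purple-stemmed cut-leaf: 780 × 1/4 = 195
  purple-stemmed potato-leaf: 780 × 1/4 = 195
  green-stemmed cut-leaf: 780 × 1/4 = 195
  green-stemmed potato-leaf: 780 × 1/4 = 195

195, 195, 195, 195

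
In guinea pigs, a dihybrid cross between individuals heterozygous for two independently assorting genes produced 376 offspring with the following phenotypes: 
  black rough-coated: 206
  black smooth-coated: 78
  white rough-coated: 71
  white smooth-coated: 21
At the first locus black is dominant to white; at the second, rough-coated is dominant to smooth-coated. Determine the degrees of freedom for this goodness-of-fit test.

A dihybrid F₂ with independent assortment and complete dominance at both loci gives a 9:3:3:1 phenotypic ratio.
A goodness-of-fit test with 4 phenotype classes has df = 4 − 1 = 3.

3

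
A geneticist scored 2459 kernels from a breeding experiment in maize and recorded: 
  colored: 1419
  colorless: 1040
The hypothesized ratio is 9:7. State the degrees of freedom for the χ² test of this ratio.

1

A goodness-of-fit test with 2 phenotype classes has df = 2 − 1 = 1.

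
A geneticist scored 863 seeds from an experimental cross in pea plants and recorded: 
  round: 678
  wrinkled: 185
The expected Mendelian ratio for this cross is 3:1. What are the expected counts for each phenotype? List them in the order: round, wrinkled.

647.25, 215.75

The 3:1 ratio has 4 parts, so with N = 863 the expected counts are:
  round: 863 × 3/4 = 647.25
  wrinkled: 863 × 1/4 = 215.75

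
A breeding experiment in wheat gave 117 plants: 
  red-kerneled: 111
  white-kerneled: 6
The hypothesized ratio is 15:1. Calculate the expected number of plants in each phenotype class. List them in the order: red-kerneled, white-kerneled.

109.6875, 7.3125

The 15:1 ratio has 16 parts, so with N = 117 the expected counts are:
  red-kerneled: 117 × 15/16 = 109.6875
  white-kerneled: 117 × 1/16 = 7.3125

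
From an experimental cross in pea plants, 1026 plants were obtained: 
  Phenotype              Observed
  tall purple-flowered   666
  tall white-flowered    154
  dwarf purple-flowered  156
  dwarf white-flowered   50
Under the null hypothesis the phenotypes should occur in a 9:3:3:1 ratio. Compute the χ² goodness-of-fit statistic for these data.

Total ratio parts = 16. Expected numbers out of 1026:
  tall purple-flowered: 1026 × 9/16 = 577.125
  tall white-flowered: 1026 × 3/16 = 192.375
  dwarf purple-flowered: 1026 × 3/16 = 192.375
  dwarf white-flowered: 1026 × 1/16 = 64.125
χ² = Σ (O − E)² / E
  tall purple-flowered: (666 − 577.125)² / 577.125 = 13.6864
  tall white-flowered: (154 − 192.375)² / 192.375 = 7.6551
  dwarf purple-flowered: (156 − 192.375)² / 192.375 = 6.8779
  dwarf white-flowered: (50 − 64.125)² / 64.125 = 3.1114
χ² = 13.6864 + 7.6551 + 6.8779 + 3.1114 = 31.3308 ≈ 31.331

31.331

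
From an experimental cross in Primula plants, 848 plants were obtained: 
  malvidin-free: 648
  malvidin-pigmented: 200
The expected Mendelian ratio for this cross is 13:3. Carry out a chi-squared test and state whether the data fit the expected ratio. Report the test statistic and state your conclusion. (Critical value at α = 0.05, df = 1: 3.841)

13.012; not consistent

Total ratio parts = 16. Expected numbers out of 848:
  malvidin-free: 848 × 13/16 = 689
  malvidin-pigmented: 848 × 3/16 = 159
χ² = Σ (O − E)² / E
  malvidin-free: (648 − 689)² / 689 = 2.4398
  malvidin-pigmented: (200 − 159)² / 159 = 10.5723
χ² = 2.4398 + 10.5723 = 13.0121 ≈ 13.012
Degrees of freedom = 2 − 1 = 1; critical value at α = 0.05 is 3.841.
Since 13.012 > 3.841, we reject the null hypothesis — the data do not fit the 13:3 ratio.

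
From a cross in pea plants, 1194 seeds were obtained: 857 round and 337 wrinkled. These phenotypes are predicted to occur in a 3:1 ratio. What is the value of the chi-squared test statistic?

6.621

Under the 3:1 hypothesis (Σ ratio = 4, N = 1194):
  round: 1194 × 3/4 = 895.5
  wrinkled: 1194 × 1/4 = 298.5
χ² = Σ (O − E)² / E
  round: (857 − 895.5)² / 895.5 = 1.6552
  wrinkled: (337 − 298.5)² / 298.5 = 4.9657
χ² = 1.6552 + 4.9657 = 6.6209 ≈ 6.621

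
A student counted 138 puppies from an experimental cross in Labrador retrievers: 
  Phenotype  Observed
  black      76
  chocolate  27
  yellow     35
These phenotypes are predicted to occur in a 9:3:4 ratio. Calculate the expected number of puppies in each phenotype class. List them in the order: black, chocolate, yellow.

The 9:3:4 ratio has 16 parts, so with N = 138 the expected counts are:
  black: 138 × 9/16 = 77.625
  chocolate: 138 × 3/16 = 25.875
  yellow: 138 × 4/16 = 34.5

77.625, 25.875, 34.5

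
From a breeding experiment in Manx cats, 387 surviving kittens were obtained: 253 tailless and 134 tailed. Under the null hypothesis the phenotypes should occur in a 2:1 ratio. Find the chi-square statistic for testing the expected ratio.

0.291

Expected counts for N = 387 under a 2:1 ratio (total parts = 3):
  tailless: 387 × 2/3 = 258
  tailed: 387 × 1/3 = 129
χ² = Σ (O − E)² / E
  tailless: (253 − 258)² / 258 = 0.0969
  tailed: (134 − 129)² / 129 = 0.1938
χ² = 0.0969 + 0.1938 = 0.2907 ≈ 0.291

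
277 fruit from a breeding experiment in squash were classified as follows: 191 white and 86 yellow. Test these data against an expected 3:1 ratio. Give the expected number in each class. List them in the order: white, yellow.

207.75, 69.25

Expected counts for N = 277 under a 3:1 ratio (total parts = 4):
  white: 277 × 3/4 = 207.75
  yellow: 277 × 1/4 = 69.25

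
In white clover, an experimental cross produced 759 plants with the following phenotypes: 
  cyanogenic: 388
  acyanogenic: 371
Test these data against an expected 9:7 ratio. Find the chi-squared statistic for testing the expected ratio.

Expected counts for N = 759 under a 9:7 ratio (total parts = 16):
  cyanogenic: 759 × 9/16 = 426.9375
  acyanogenic: 759 × 7/16 = 332.0625
χ² = Σ (O − E)² / E
  cyanogenic: (388 − 426.9375)² / 426.9375 = 3.5512
  acyanogenic: (371 − 332.0625)² / 332.0625 = 4.5658
χ² = 3.5512 + 4.5658 = 8.117

8.117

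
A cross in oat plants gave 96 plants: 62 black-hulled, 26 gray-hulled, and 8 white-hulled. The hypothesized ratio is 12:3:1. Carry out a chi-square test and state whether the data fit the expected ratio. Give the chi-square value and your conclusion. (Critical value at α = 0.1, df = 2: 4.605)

Expected counts for N = 96 under a 12:3:1 ratio (total parts = 16):
  black-hulled: 96 × 12/16 = 72
  gray-hulled: 96 × 3/16 = 18
  white-hulled: 96 × 1/16 = 6
χ² = Σ (O − E)² / E
  black-hulled: (62 − 72)² / 72 = 1.3889
  gray-hulled: (26 − 18)² / 18 = 3.5556
  white-hulled: (8 − 6)² / 6 = 0.6667
χ² = 1.3889 + 3.5556 + 0.6667 = 5.6112 ≈ 5.611
Degrees of freedom = 3 − 1 = 2; critical value at α = 0.1 is 4.605.
Since 5.611 > 4.605, we reject the null hypothesis — the data do not fit the 12:3:1 ratio.

5.611; not consistent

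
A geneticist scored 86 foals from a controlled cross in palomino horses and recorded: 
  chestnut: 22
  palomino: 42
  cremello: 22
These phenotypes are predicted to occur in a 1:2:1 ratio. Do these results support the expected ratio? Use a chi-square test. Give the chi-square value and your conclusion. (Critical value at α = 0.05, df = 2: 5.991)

0.047; consistent

The 1:2:1 ratio has 4 parts, so with N = 86 the expected counts are:
  chestnut: 86 × 1/4 = 21.5
  palomino: 86 × 2/4 = 43
  cremello: 86 × 1/4 = 21.5
χ² = Σ (O − E)² / E
  chestnut: (22 − 21.5)² / 21.5 = 0.0116
  palomino: (42 − 43)² / 43 = 0.0233
  cremello: (22 − 21.5)² / 21.5 = 0.0116
χ² = 0.0116 + 0.0233 + 0.0116 = 0.0465 ≈ 0.047
Degrees of freedom = 3 − 1 = 2; critical value at α = 0.05 is 5.991.
Since 0.047 < 5.991, we fail to reject the null hypothesis — the data are consistent with the 1:2:1 ratio.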